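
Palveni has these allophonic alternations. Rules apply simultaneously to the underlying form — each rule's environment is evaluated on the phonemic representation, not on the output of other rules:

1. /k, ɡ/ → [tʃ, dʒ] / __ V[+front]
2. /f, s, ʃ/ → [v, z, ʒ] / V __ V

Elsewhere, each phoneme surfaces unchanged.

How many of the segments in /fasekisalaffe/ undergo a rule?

Segments that undergo a rule: /s/ → [z] (rule 2); /k/ → [tʃ] (rule 1); /s/ → [z] (rule 2).
All other segments surface unchanged.

3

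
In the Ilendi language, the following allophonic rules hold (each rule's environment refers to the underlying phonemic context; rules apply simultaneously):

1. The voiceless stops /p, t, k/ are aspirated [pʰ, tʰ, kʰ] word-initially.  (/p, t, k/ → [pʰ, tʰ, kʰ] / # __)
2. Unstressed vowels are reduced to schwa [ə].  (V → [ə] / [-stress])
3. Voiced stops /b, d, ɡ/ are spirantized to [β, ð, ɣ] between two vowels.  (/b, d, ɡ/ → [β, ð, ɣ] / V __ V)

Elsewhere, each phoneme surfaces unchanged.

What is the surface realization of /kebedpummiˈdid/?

[kʰəβədpəmməˈðid]

/k/ meets the environment for rule 1 (word-initially) → [kʰ].
/e/ (between /k/ and /b/) occurs in an unstressed syllable → [ə] by rule 2.
Rule 3 applies to /b/ (between /e/ and /e/: between two vowels) → [β].
Rule 2 applies to /e/ (between /b/ and /d/: in an unstressed syllable) → [ə].
/d/ (between /e/ and /p/) is in the target of rule 3 but the environment (between two vowels) is not met → [d].
/p/ (between /d/ and /u/): rule 1 targets it, but not word-initially → unchanged [p].
/u/ (between /p/ and /m/): in an unstressed syllable, so rule 2 applies → [ə].
/m/ (between /u/ and /m/): no rule targets it → [m].
/m/ stays [m].
/i/ (between /m/ and /d/) occurs in an unstressed syllable → [ə] by rule 2.
/d/ — between /i/ and /i/, between two vowels — surfaces as [ð] (rule 3).
/i/ — between /d/ and /d/; rule 2 does not apply here → [i].
/d/ (word-final): rule 3 targets it, but not between two vowels → unchanged [d].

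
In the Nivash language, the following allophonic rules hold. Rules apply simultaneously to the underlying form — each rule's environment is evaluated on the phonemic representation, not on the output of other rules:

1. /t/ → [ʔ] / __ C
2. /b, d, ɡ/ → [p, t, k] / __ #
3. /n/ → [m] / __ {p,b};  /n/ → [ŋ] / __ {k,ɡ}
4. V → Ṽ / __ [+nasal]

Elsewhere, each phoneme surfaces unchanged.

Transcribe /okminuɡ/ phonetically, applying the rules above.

[okmĩnuk]

/o/ (word-initial) fails the environment for rule 4, so it stays [o].
/k/ stays [k].
/m/ (between /k/ and /i/): no rule targets it → [m].
Rule 4 applies to /i/ (between /m/ and /n/: before a nasal consonant) → [ĩ].
/n/ (between /i/ and /u/) is in the target of rule 3 but the environment (before a labial or velar stop) is not met → [n].
/u/ (between /n/ and /ɡ/): rule 4 targets it, but not before a nasal consonant → unchanged [u].
/ɡ/ — word-final, word-finally — surfaces as [k] (rule 2).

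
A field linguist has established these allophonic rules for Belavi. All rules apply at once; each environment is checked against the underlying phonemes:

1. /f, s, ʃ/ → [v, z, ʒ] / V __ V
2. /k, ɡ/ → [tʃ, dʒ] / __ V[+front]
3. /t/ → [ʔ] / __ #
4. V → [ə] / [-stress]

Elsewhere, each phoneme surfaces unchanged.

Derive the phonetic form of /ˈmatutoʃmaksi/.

/m/ (word-initial): no rule targets it → [m].
/a/ (between /m/ and /t/) fails the environment for rule 4, so it stays [a].
/t/ (between /a/ and /u/): rule 3 targets it, but not word-finally → unchanged [t].
/u/ (between /t/ and /t/) occurs in an unstressed syllable → [ə] by rule 4.
/t/ (between /u/ and /o/) fails the environment for rule 3, so it stays [t].
/o/ — between /t/ and /ʃ/, in an unstressed syllable — surfaces as [ə] (rule 4).
/ʃ/ (between /o/ and /m/): rule 1 targets it, but not between two vowels → unchanged [ʃ].
/m/ stays [m].
/a/ (between /m/ and /k/): in an unstressed syllable, so rule 4 applies → [ə].
/k/ — between /a/ and /s/; rule 2 does not apply here → [k].
/s/ (between /k/ and /i/) fails the environment for rule 1, so it stays [s].
Rule 4 applies to /i/ (word-final: in an unstressed syllable) → [ə].

[ˈmatətəʃməksə]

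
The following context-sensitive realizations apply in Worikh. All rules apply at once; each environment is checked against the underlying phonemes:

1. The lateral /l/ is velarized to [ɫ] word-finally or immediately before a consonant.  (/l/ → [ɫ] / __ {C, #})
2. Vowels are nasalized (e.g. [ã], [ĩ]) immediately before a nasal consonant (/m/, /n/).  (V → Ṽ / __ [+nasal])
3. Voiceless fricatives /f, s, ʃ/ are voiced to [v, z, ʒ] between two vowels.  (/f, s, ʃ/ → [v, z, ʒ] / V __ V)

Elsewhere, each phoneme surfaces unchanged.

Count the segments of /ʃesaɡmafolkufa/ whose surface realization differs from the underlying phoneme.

Segments that undergo a rule: /s/ → [z] (rule 3); /f/ → [v] (rule 3); /l/ → [ɫ] (rule 1); /f/ → [v] (rule 3).
All other segments surface unchanged.

4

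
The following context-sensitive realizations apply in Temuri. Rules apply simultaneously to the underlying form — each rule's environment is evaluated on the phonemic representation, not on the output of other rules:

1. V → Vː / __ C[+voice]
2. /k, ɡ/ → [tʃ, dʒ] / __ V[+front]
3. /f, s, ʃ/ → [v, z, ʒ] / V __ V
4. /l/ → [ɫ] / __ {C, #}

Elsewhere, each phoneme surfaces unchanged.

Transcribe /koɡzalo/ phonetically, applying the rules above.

[koːɡzaːlo]

/k/ (word-initial) fails the environment for rule 2, so it stays [k].
/o/ (between /k/ and /ɡ/): before a voiced consonant, so rule 1 applies → [oː].
/ɡ/ (between /o/ and /z/): rule 2 targets it, but not before a front vowel → unchanged [ɡ].
/z/ (between /ɡ/ and /a/): no rule targets it → [z].
/a/ — between /z/ and /l/, before a voiced consonant — surfaces as [aː] (rule 1).
/l/ (between /a/ and /o/) fails the environment for rule 4, so it stays [l].
/o/ — word-final; rule 1 does not apply here → [o].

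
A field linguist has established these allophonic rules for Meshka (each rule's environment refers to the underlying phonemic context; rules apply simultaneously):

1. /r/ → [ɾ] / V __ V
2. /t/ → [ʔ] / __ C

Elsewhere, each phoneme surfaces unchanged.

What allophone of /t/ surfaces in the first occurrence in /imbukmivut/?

[t]

/t/ (word-final): rule 2 targets it, but not immediately before a consonant → unchanged [t].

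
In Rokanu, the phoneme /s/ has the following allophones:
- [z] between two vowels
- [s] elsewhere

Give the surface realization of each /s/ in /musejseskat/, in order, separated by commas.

Occurrence 1 (position 3): between two vowels → [z].
Occurrence 2 (position 6): no conditioning environment matches → elsewhere allophone [s].
Occurrence 3 (position 8): no conditioning environment matches → elsewhere allophone [s].

[z], [s], [s]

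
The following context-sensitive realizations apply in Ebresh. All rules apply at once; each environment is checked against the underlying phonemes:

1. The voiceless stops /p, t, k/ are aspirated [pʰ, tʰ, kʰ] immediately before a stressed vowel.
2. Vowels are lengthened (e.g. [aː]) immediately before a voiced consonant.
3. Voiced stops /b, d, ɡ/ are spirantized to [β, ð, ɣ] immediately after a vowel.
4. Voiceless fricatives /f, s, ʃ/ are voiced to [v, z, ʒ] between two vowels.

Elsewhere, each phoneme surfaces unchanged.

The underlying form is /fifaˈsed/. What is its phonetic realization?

/f/ (word-initial) is in the target of rule 4 but the environment (between two vowels) is not met → [f].
/i/ — between /f/ and /f/; rule 2 does not apply here → [i].
/f/ meets the environment for rule 4 (between two vowels) → [v].
/a/ (between /f/ and /s/) fails the environment for rule 2, so it stays [a].
/s/ (between /a/ and /e/) occurs between two vowels → [z] by rule 4.
/e/ (between /s/ and /d/) occurs before a voiced consonant → [eː] by rule 2.
/d/ meets the environment for rule 3 (immediately after a vowel) → [ð].

[fivaˈzeːð]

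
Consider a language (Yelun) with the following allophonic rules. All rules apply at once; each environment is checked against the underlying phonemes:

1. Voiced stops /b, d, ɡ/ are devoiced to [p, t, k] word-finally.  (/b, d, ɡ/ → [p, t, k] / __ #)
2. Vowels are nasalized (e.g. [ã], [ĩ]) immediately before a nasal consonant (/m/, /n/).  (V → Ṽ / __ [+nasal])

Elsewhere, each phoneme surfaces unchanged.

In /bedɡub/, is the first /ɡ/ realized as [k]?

/ɡ/ (between /d/ and /u/) is in the target of rule 1 but the environment (word-finally) is not met → [ɡ].
The actual realization is [ɡ], not [k].

No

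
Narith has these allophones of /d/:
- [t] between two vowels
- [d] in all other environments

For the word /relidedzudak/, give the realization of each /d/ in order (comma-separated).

[t], [d], [t]

Occurrence 1 (position 5): between two vowels → [t].
Occurrence 2 (position 7): no conditioning environment matches → elsewhere allophone [d].
Occurrence 3 (position 10): between two vowels → [t].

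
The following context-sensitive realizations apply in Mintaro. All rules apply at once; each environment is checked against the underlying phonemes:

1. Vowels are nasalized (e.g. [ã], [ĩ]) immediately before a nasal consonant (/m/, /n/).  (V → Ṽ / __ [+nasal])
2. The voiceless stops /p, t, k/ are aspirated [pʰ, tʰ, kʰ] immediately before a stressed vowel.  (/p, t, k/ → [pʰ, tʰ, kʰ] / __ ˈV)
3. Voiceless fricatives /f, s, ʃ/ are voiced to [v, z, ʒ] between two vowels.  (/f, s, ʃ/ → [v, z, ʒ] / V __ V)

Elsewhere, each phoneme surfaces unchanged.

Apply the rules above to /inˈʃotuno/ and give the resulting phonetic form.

/i/ — word-initial, before a nasal consonant — surfaces as [ĩ] (rule 1).
/n/ stays [n].
/ʃ/ (between /n/ and /o/) fails the environment for rule 3, so it stays [ʃ].
/o/ — between /ʃ/ and /t/; rule 1 does not apply here → [o].
/t/ — between /o/ and /u/; rule 2 does not apply here → [t].
/u/ (between /t/ and /n/) occurs before a nasal consonant → [ũ] by rule 1.
/n/ (between /u/ and /o/) is unaffected → [n].
/o/ — word-final; rule 1 does not apply here → [o].

[ĩnˈʃotũno]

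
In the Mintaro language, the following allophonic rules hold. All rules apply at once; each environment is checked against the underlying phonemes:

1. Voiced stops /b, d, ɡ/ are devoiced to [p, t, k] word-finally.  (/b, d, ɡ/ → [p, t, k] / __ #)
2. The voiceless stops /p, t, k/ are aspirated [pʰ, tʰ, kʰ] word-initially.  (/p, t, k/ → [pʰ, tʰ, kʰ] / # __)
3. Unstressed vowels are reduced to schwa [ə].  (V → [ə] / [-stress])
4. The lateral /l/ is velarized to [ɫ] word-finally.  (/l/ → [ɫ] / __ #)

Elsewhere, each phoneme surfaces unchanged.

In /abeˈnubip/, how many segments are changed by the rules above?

3

Segments that undergo a rule: /a/ → [ə] (rule 3); /e/ → [ə] (rule 3); /i/ → [ə] (rule 3).
All other segments surface unchanged.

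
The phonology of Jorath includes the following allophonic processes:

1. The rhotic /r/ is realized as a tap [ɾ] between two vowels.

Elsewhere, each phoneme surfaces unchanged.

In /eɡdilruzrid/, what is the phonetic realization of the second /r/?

[r]

/r/ (between /z/ and /i/) fails the environment for rule 1, so it stays [r].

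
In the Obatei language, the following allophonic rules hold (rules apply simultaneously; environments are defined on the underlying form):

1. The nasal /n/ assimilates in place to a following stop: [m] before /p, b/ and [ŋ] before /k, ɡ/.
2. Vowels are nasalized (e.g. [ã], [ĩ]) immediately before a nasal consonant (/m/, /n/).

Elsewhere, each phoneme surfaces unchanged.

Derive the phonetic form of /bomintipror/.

/b/ (word-initial): no rule targets it → [b].
/o/ (between /b/ and /m/) occurs before a nasal consonant → [õ] by rule 2.
/m/ (between /o/ and /i/) is unaffected → [m].
/i/ meets the environment for rule 2 (before a nasal consonant) → [ĩ].
/n/ — between /i/ and /t/; rule 1 does not apply here → [n].
/t/ (between /n/ and /i/) is unaffected → [t].
/i/ (between /t/ and /p/) is in the target of rule 2 but the environment (before a nasal consonant) is not met → [i].
/p/ (between /i/ and /r/) is unaffected → [p].
/r/ stays [r].
/o/ (between /r/ and /r/): rule 2 targets it, but not before a nasal consonant → unchanged [o].
/r/ — not in any rule's target class → [r].

[bõmĩntipror]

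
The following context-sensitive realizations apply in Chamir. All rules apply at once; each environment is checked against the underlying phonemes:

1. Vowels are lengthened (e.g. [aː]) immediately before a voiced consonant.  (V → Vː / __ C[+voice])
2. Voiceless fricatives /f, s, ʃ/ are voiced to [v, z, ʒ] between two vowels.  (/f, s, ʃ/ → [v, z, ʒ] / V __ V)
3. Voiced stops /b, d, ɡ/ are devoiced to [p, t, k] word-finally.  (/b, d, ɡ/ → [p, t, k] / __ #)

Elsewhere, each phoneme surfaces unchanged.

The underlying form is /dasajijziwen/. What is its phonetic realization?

/d/ — word-initial; rule 3 does not apply here → [d].
/a/ (between /d/ and /s/): rule 1 targets it, but not before a voiced consonant → unchanged [a].
/s/ — between /a/ and /a/, between two vowels — surfaces as [z] (rule 2).
/a/ — between /s/ and /j/, before a voiced consonant — surfaces as [aː] (rule 1).
/j/ (between /a/ and /i/) is unaffected → [j].
/i/ (between /j/ and /j/) occurs before a voiced consonant → [iː] by rule 1.
/j/ — not in any rule's target class → [j].
/z/ — not in any rule's target class → [z].
/i/ (between /z/ and /w/): before a voiced consonant, so rule 1 applies → [iː].
/w/ (between /i/ and /e/) is unaffected → [w].
/e/ — between /w/ and /n/, before a voiced consonant — surfaces as [eː] (rule 1).
/n/ (word-final): no rule targets it → [n].

[dazaːjiːjziːweːn]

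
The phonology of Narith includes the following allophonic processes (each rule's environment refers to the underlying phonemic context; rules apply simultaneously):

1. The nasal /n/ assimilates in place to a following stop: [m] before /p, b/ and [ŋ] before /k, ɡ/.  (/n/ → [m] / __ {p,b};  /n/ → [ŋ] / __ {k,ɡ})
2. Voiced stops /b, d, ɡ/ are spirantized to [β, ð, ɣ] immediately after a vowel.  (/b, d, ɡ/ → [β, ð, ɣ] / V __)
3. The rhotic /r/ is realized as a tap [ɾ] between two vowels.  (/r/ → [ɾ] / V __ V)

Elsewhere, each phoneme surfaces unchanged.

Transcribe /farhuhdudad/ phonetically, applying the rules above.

[farhuhduðað]

/f/ — not in any rule's target class → [f].
/a/ — not in any rule's target class → [a].
/r/ (between /a/ and /h/) is in the target of rule 3 but the environment (between two vowels) is not met → [r].
/h/ (between /r/ and /u/) is unaffected → [h].
/u/ (between /h/ and /h/): no rule targets it → [u].
/h/ — not in any rule's target class → [h].
/d/ (between /h/ and /u/) is in the target of rule 2 but the environment (immediately after a vowel) is not met → [d].
/u/ — not in any rule's target class → [u].
/d/ meets the environment for rule 2 (immediately after a vowel) → [ð].
/a/ (between /d/ and /d/) is unaffected → [a].
Rule 2 applies to /d/ (word-final: immediately after a vowel) → [ð].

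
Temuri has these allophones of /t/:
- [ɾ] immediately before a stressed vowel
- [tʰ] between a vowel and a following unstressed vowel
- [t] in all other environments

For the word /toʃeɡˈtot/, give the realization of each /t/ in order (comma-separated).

[t], [ɾ], [t]

Occurrence 1 (position 1): no conditioning environment matches → elsewhere allophone [t].
Occurrence 2 (position 6): immediately before a stressed vowel → [ɾ].
Occurrence 3 (position 8): no conditioning environment matches → elsewhere allophone [t].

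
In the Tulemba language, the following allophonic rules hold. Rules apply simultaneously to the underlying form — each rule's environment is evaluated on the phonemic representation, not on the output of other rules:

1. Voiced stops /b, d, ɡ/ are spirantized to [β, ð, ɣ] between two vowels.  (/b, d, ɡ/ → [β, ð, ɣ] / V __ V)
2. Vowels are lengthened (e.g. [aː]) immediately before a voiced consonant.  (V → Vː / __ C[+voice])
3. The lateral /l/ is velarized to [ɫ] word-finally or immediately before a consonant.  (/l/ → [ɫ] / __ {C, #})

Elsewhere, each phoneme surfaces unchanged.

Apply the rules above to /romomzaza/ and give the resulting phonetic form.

/r/ — not in any rule's target class → [r].
/o/ meets the environment for rule 2 (before a voiced consonant) → [oː].
/m/ (between /o/ and /o/) is unaffected → [m].
/o/ — between /m/ and /m/, before a voiced consonant — surfaces as [oː] (rule 2).
/m/ stays [m].
/z/ (between /m/ and /a/) is unaffected → [z].
/a/ — between /z/ and /z/, before a voiced consonant — surfaces as [aː] (rule 2).
/z/ (between /a/ and /a/) is unaffected → [z].
/a/ (word-final): rule 2 targets it, but not before a voiced consonant → unchanged [a].

[roːmoːmzaːza]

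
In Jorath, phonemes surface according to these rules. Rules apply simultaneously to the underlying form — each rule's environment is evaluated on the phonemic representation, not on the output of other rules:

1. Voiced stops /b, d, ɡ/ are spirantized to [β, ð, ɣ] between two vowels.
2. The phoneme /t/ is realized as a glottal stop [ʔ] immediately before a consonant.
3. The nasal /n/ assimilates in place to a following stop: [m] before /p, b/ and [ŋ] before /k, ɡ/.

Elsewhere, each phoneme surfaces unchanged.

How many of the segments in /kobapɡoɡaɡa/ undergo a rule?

Segments that undergo a rule: /b/ → [β] (rule 1); /ɡ/ → [ɣ] (rule 1); /ɡ/ → [ɣ] (rule 1).
All other segments surface unchanged.

3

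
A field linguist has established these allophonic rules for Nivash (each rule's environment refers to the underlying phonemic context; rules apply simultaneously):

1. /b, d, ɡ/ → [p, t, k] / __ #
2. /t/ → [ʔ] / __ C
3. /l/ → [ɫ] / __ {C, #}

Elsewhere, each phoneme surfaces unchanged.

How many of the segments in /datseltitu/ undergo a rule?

2

Segments that undergo a rule: /t/ → [ʔ] (rule 2); /l/ → [ɫ] (rule 3).
All other segments surface unchanged.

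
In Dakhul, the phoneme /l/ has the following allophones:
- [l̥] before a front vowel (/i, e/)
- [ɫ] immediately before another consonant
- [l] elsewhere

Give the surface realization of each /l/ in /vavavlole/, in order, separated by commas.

[l], [l̥]

Occurrence 1 (position 6): no conditioning environment matches → elsewhere allophone [l].
Occurrence 2 (position 8): before a front vowel (/i, e/) → [l̥].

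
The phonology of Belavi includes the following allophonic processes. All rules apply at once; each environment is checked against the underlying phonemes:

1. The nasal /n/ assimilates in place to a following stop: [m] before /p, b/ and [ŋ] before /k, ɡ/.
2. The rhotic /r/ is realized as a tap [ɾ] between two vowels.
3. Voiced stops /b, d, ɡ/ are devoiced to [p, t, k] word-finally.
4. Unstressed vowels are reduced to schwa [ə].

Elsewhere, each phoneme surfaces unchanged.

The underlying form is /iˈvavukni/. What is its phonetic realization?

/i/ — word-initial, in an unstressed syllable — surfaces as [ə] (rule 4).
/a/ (between /v/ and /v/) is in the target of rule 4 but the environment (in an unstressed syllable) is not met → [a].
/u/ meets the environment for rule 4 (in an unstressed syllable) → [ə].
/n/ (between /k/ and /i/) is in the target of rule 1 but the environment (before a labial or velar stop) is not met → [n].
/i/ (word-final) occurs in an unstressed syllable → [ə] by rule 4.

[əˈvavəknə]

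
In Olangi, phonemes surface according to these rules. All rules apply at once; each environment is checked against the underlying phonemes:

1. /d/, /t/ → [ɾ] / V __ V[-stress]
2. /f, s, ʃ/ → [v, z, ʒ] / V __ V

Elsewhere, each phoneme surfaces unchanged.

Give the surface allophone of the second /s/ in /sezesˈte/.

/s/ (between /e/ and /t/) is in the target of rule 2 but the environment (between two vowels) is not met → [s].

[s]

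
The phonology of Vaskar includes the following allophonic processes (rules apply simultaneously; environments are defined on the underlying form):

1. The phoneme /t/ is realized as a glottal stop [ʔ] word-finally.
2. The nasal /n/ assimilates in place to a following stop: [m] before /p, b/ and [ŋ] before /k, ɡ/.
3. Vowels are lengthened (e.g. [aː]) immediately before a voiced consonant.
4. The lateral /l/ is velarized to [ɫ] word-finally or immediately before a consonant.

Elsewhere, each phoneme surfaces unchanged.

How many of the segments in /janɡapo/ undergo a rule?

Segments that undergo a rule: /a/ → [aː] (rule 3); /n/ → [ŋ] (rule 2).
All other segments surface unchanged.

2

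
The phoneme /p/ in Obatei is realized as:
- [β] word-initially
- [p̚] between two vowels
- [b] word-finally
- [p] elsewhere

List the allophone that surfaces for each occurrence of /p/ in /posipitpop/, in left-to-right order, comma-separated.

[β], [p̚], [p], [b]

Occurrence 1 (position 1): word-initially → [β].
Occurrence 2 (position 5): between two vowels → [p̚].
Occurrence 3 (position 8): no conditioning environment matches → elsewhere allophone [p].
Occurrence 4 (position 10): word-finally → [b].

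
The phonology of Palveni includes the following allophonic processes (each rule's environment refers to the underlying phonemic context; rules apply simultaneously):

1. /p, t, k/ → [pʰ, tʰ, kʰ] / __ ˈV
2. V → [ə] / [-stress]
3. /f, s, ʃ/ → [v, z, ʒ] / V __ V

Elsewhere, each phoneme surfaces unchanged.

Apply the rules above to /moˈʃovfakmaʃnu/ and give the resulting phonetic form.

/m/ (word-initial): no rule targets it → [m].
/o/ — between /m/ and /ʃ/, in an unstressed syllable — surfaces as [ə] (rule 2).
/ʃ/ (between /o/ and /o/): between two vowels, so rule 3 applies → [ʒ].
/o/ — between /ʃ/ and /v/; rule 2 does not apply here → [o].
/v/ stays [v].
/f/ — between /v/ and /a/; rule 3 does not apply here → [f].
/a/ (between /f/ and /k/) occurs in an unstressed syllable → [ə] by rule 2.
/k/ (between /a/ and /m/) fails the environment for rule 1, so it stays [k].
/m/ stays [m].
/a/ (between /m/ and /ʃ/): in an unstressed syllable, so rule 2 applies → [ə].
/ʃ/ (between /a/ and /n/) is in the target of rule 3 but the environment (between two vowels) is not met → [ʃ].
/n/ — not in any rule's target class → [n].
/u/ (word-final) occurs in an unstressed syllable → [ə] by rule 2.

[məˈʒovfəkməʃnə]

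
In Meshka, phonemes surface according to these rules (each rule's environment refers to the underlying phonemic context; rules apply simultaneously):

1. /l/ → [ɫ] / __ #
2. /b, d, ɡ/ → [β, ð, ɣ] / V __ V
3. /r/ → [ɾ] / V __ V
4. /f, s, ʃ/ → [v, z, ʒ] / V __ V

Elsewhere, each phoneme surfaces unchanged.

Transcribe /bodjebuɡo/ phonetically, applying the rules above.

[bodjeβuɣo]

/b/ (word-initial) fails the environment for rule 2, so it stays [b].
/o/ (between /b/ and /d/) is unaffected → [o].
/d/ (between /o/ and /j/) is in the target of rule 2 but the environment (between two vowels) is not met → [d].
/j/ (between /d/ and /e/) is unaffected → [j].
/e/ — not in any rule's target class → [e].
/b/ (between /e/ and /u/): between two vowels, so rule 2 applies → [β].
/u/ (between /b/ and /ɡ/) is unaffected → [u].
Rule 2 applies to /ɡ/ (between /u/ and /o/: between two vowels) → [ɣ].
/o/ (word-final): no rule targets it → [o].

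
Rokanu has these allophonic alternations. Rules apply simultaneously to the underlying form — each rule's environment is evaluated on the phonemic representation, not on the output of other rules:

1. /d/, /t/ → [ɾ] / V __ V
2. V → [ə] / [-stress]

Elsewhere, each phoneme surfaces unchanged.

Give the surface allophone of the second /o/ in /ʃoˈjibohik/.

[ə]

/o/ meets the environment for rule 2 (in an unstressed syllable) → [ə].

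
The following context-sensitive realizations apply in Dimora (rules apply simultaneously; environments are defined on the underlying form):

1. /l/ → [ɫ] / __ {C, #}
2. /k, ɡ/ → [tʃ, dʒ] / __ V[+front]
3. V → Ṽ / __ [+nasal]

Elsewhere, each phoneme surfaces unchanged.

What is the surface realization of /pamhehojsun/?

[pãmhehojsũn]

/a/ (between /p/ and /m/): before a nasal consonant, so rule 3 applies → [ã].
/e/ (between /h/ and /h/) fails the environment for rule 3, so it stays [e].
/o/ (between /h/ and /j/) fails the environment for rule 3, so it stays [o].
Rule 3 applies to /u/ (between /s/ and /n/: before a nasal consonant) → [ũ].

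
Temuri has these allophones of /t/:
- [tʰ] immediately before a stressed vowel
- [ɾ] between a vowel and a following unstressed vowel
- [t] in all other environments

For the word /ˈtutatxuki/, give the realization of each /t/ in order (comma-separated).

Occurrence 1 (position 1): immediately before a stressed vowel → [tʰ].
Occurrence 2 (position 3): between a vowel and an unstressed vowel → [ɾ].
Occurrence 3 (position 5): no conditioning environment matches → elsewhere allophone [t].

[tʰ], [ɾ], [t]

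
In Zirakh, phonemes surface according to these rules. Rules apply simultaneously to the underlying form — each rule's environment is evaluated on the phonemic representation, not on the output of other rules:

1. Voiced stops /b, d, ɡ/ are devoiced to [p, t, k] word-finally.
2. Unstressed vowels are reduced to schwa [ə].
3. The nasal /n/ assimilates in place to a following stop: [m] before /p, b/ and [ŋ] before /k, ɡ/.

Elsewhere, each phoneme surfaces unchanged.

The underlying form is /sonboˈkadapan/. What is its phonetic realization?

/s/ — not in any rule's target class → [s].
/o/ (between /s/ and /n/): in an unstressed syllable, so rule 2 applies → [ə].
/n/ — between /o/ and /b/, before a labial or velar stop — surfaces as [m] (rule 3).
/b/ (between /n/ and /o/) is in the target of rule 1 but the environment (word-finally) is not met → [b].
/o/ meets the environment for rule 2 (in an unstressed syllable) → [ə].
/k/ — not in any rule's target class → [k].
/a/ (between /k/ and /d/) fails the environment for rule 2, so it stays [a].
/d/ (between /a/ and /a/) is in the target of rule 1 but the environment (word-finally) is not met → [d].
/a/ (between /d/ and /p/): in an unstressed syllable, so rule 2 applies → [ə].
/p/ stays [p].
/a/ meets the environment for rule 2 (in an unstressed syllable) → [ə].
/n/ (word-final) fails the environment for rule 3, so it stays [n].

[səmbəˈkadəpən]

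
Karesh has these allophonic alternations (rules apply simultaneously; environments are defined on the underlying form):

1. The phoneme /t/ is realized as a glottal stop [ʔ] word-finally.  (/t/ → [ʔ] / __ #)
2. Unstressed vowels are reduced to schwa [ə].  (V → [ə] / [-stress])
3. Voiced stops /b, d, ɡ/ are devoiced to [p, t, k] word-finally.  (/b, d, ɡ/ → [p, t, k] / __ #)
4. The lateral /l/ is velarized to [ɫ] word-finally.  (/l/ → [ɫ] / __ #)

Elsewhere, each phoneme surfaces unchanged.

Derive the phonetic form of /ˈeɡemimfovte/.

/e/ (word-initial): rule 2 targets it, but not in an unstressed syllable → unchanged [e].
/ɡ/ (between /e/ and /e/): rule 3 targets it, but not word-finally → unchanged [ɡ].
/e/ (between /ɡ/ and /m/) occurs in an unstressed syllable → [ə] by rule 2.
/i/ (between /m/ and /m/) occurs in an unstressed syllable → [ə] by rule 2.
/o/ (between /f/ and /v/): in an unstressed syllable, so rule 2 applies → [ə].
/t/ — between /v/ and /e/; rule 1 does not apply here → [t].
Rule 2 applies to /e/ (word-final: in an unstressed syllable) → [ə].

[ˈeɡəməmfəvtə]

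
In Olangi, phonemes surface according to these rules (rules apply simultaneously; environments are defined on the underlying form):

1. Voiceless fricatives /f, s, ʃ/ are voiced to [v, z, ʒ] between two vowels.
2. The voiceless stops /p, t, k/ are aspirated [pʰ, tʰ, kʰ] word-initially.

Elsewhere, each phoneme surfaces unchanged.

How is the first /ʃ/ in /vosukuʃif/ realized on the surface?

/ʃ/ meets the environment for rule 1 (between two vowels) → [ʒ].

[ʒ]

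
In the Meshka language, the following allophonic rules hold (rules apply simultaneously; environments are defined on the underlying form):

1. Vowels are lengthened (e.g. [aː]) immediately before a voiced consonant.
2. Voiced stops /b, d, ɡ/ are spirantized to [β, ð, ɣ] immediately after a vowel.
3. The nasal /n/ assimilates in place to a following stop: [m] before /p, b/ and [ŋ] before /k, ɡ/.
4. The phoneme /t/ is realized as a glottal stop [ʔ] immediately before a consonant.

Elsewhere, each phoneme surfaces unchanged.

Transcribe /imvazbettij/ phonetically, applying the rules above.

[iːmvaːzbeʔtiːj]

Rule 1 applies to /i/ (word-initial: before a voiced consonant) → [iː].
/m/ — not in any rule's target class → [m].
/v/ — not in any rule's target class → [v].
/a/ — between /v/ and /z/, before a voiced consonant — surfaces as [aː] (rule 1).
/z/ (between /a/ and /b/) is unaffected → [z].
/b/ — between /z/ and /e/; rule 2 does not apply here → [b].
/e/ (between /b/ and /t/): rule 1 targets it, but not before a voiced consonant → unchanged [e].
/t/ — between /e/ and /t/, immediately before a consonant — surfaces as [ʔ] (rule 4).
/t/ — between /t/ and /i/; rule 4 does not apply here → [t].
/i/ — between /t/ and /j/, before a voiced consonant — surfaces as [iː] (rule 1).
/j/ (word-final): no rule targets it → [j].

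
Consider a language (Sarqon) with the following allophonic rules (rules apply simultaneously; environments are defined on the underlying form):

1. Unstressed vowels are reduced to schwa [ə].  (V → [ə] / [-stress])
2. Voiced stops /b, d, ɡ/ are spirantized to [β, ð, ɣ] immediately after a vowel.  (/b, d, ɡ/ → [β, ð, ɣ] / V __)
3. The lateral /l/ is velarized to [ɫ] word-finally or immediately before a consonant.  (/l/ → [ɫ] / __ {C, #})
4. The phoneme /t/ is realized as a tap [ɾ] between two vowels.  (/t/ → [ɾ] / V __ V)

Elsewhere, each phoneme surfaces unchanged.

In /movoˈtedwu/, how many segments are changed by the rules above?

Segments that undergo a rule: /o/ → [ə] (rule 1); /o/ → [ə] (rule 1); /t/ → [ɾ] (rule 4); /d/ → [ð] (rule 2); /u/ → [ə] (rule 1).
All other segments surface unchanged.

5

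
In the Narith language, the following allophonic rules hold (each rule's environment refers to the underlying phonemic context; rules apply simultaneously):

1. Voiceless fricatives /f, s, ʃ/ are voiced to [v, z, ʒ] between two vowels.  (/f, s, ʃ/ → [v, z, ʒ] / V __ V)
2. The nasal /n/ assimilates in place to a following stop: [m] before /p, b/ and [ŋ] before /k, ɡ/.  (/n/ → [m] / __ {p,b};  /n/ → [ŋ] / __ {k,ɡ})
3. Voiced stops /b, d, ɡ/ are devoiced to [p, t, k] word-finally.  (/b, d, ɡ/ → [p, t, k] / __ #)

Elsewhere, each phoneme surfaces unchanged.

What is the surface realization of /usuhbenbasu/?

[uzuhbembazu]

/s/ (between /u/ and /u/): between two vowels, so rule 1 applies → [z].
/b/ (between /h/ and /e/): rule 3 targets it, but not word-finally → unchanged [b].
/n/ (between /e/ and /b/): before a labial or velar stop, so rule 2 applies → [m].
/b/ — between /n/ and /a/; rule 3 does not apply here → [b].
/s/ — between /a/ and /u/, between two vowels — surfaces as [z] (rule 1).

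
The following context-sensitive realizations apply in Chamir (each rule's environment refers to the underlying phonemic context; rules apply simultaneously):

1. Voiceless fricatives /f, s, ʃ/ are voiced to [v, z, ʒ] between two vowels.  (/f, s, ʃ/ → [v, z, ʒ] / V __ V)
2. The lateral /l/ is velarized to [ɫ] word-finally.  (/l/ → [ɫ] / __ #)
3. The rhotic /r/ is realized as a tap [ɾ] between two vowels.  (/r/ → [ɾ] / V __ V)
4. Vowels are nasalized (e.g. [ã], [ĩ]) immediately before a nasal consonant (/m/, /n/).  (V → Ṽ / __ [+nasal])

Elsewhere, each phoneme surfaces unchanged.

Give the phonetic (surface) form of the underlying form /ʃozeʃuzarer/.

/ʃ/ (word-initial) fails the environment for rule 1, so it stays [ʃ].
/o/ (between /ʃ/ and /z/) is in the target of rule 4 but the environment (before a nasal consonant) is not met → [o].
/e/ (between /z/ and /ʃ/) is in the target of rule 4 but the environment (before a nasal consonant) is not met → [e].
Rule 1 applies to /ʃ/ (between /e/ and /u/: between two vowels) → [ʒ].
/u/ (between /ʃ/ and /z/) fails the environment for rule 4, so it stays [u].
/a/ — between /z/ and /r/; rule 4 does not apply here → [a].
Rule 3 applies to /r/ (between /a/ and /e/: between two vowels) → [ɾ].
/e/ (between /r/ and /r/) fails the environment for rule 4, so it stays [e].
/r/ (word-final) fails the environment for rule 3, so it stays [r].

[ʃozeʒuzaɾer]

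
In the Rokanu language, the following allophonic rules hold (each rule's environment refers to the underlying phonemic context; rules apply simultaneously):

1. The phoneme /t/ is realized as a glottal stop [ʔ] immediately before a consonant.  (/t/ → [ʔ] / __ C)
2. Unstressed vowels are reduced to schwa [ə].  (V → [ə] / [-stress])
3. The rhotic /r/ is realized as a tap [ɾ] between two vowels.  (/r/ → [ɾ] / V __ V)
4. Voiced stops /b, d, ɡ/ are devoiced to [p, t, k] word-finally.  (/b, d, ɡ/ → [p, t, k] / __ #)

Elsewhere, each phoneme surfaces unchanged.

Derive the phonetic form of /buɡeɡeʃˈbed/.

[bəɡəɡəʃˈbet]

/b/ (word-initial) fails the environment for rule 4, so it stays [b].
Rule 2 applies to /u/ (between /b/ and /ɡ/: in an unstressed syllable) → [ə].
/ɡ/ — between /u/ and /e/; rule 4 does not apply here → [ɡ].
/e/ (between /ɡ/ and /ɡ/): in an unstressed syllable, so rule 2 applies → [ə].
/ɡ/ (between /e/ and /e/) is in the target of rule 4 but the environment (word-finally) is not met → [ɡ].
/e/ meets the environment for rule 2 (in an unstressed syllable) → [ə].
/ʃ/ (between /e/ and /b/) is unaffected → [ʃ].
/b/ — between /ʃ/ and /e/; rule 4 does not apply here → [b].
/e/ (between /b/ and /d/) fails the environment for rule 2, so it stays [e].
Rule 4 applies to /d/ (word-final: word-finally) → [t].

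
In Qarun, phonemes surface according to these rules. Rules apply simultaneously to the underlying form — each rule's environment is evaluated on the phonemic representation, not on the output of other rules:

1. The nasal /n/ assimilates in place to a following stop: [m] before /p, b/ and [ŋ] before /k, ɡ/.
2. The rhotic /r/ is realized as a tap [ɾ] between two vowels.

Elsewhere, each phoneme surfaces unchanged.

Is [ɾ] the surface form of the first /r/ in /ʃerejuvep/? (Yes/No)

Yes

Rule 2 applies to /r/ (between /e/ and /e/: between two vowels) → [ɾ].
The actual realization is [ɾ], which matches [ɾ].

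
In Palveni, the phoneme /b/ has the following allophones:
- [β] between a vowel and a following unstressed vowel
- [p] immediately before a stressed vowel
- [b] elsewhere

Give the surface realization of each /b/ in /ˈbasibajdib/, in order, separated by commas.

Occurrence 1 (position 1): immediately before a stressed vowel → [p].
Occurrence 2 (position 5): between a vowel and a following unstressed vowel → [β].
Occurrence 3 (position 10): no conditioning environment matches → elsewhere allophone [b].

[p], [β], [b]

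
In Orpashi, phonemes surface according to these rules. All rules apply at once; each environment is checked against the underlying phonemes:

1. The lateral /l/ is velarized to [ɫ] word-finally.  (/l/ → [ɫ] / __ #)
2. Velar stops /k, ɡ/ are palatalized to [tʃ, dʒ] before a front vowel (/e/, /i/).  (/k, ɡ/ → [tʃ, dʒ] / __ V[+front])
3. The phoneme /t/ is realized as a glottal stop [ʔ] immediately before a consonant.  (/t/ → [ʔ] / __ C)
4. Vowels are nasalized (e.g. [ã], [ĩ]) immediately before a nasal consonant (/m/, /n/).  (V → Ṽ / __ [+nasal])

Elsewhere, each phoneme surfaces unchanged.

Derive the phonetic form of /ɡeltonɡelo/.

[dʒeltõndʒelo]

/ɡ/ (word-initial): before a front vowel, so rule 2 applies → [dʒ].
/e/ (between /ɡ/ and /l/) fails the environment for rule 4, so it stays [e].
/l/ (between /e/ and /t/) fails the environment for rule 1, so it stays [l].
/t/ (between /l/ and /o/) is in the target of rule 3 but the environment (immediately before a consonant) is not met → [t].
/o/ (between /t/ and /n/) occurs before a nasal consonant → [õ] by rule 4.
/ɡ/ (between /n/ and /e/): before a front vowel, so rule 2 applies → [dʒ].
/e/ (between /ɡ/ and /l/): rule 4 targets it, but not before a nasal consonant → unchanged [e].
/l/ (between /e/ and /o/): rule 1 targets it, but not word-finally → unchanged [l].
/o/ (word-final) fails the environment for rule 4, so it stays [o].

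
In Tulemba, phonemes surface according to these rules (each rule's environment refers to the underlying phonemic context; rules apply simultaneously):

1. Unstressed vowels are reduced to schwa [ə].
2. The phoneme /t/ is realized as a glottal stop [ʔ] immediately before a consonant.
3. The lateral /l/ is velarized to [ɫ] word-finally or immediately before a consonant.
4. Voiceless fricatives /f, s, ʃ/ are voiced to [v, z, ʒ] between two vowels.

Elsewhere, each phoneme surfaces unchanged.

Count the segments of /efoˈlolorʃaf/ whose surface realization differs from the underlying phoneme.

5

Segments that undergo a rule: /e/ → [ə] (rule 1); /f/ → [v] (rule 4); /o/ → [ə] (rule 1); /o/ → [ə] (rule 1); /a/ → [ə] (rule 1).
All other segments surface unchanged.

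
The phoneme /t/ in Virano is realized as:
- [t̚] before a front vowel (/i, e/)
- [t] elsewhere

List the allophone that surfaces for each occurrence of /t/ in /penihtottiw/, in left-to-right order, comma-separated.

Occurrence 1 (position 6): no conditioning environment matches → elsewhere allophone [t].
Occurrence 2 (position 8): no conditioning environment matches → elsewhere allophone [t].
Occurrence 3 (position 9): before a front vowel (/i, e/) → [t̚].

[t], [t], [t̚]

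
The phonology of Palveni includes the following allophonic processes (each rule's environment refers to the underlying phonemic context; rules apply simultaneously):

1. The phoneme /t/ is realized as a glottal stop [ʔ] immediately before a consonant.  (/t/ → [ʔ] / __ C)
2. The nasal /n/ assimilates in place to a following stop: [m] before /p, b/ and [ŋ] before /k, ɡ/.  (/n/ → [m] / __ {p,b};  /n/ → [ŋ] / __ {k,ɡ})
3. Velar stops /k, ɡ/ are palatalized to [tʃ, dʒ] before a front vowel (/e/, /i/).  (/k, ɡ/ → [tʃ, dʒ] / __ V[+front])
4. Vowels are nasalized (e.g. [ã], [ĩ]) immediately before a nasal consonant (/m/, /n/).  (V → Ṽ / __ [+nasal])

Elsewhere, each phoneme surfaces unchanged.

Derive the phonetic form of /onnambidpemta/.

[õnnãmbidpẽmta]

/o/ (word-initial): before a nasal consonant, so rule 4 applies → [õ].
/n/ (between /o/ and /n/) fails the environment for rule 2, so it stays [n].
/n/ (between /n/ and /a/) is in the target of rule 2 but the environment (before a labial or velar stop) is not met → [n].
/a/ (between /n/ and /m/) occurs before a nasal consonant → [ã] by rule 4.
/m/ (between /a/ and /b/): no rule targets it → [m].
/b/ (between /m/ and /i/): no rule targets it → [b].
/i/ (between /b/ and /d/) is in the target of rule 4 but the environment (before a nasal consonant) is not met → [i].
/d/ (between /i/ and /p/) is unaffected → [d].
/p/ (between /d/ and /e/): no rule targets it → [p].
/e/ (between /p/ and /m/): before a nasal consonant, so rule 4 applies → [ẽ].
/m/ (between /e/ and /t/) is unaffected → [m].
/t/ — between /m/ and /a/; rule 1 does not apply here → [t].
/a/ (word-final): rule 4 targets it, but not before a nasal consonant → unchanged [a].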